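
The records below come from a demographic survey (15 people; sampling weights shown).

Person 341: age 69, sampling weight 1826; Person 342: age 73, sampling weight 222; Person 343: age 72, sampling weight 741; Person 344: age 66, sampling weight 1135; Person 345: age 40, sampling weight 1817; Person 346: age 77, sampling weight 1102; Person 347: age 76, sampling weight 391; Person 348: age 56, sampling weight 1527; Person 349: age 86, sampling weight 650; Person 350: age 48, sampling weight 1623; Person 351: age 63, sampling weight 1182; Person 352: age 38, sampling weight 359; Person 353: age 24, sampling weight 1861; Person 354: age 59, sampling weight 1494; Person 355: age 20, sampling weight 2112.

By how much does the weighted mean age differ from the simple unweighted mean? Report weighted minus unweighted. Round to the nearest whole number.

Unweighted sum = 867
Unweighted mean = 867 / 15 = 57.8
Weighted sum = 940186
Sum of weights = 18042
Weighted mean = 940186 / 18042 = 52.110963
Difference (weighted minus unweighted) = -5.6890367

-6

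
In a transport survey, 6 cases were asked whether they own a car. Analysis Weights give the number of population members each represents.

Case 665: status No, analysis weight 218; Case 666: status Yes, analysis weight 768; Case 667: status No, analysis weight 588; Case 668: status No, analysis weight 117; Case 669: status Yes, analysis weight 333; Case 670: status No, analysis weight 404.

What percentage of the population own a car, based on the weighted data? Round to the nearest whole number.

Sum of weights for 'Yes' = 768 + 333 = 1101
Total weight = 218 + 768 + 588 + 117 + 333 + 404 = 2428
Weighted proportion = 1101 / 2428 = 0.45345964 → 45.345964%

45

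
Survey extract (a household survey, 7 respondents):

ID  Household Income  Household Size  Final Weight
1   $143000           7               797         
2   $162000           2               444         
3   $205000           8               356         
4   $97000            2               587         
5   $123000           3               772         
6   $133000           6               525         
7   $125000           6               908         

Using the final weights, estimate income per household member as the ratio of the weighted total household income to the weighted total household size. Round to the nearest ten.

Σ wᵢ·y = 143000×797 + 162000×444 + 205000×356 + 97000×587 + 123000×772 + 133000×525 + 125000×908
  = 113971000 + 71928000 + 72980000 + 56939000 + 94956000 + 69825000 + 113500000 = 594099000
Σ wᵢ·x = 7×797 + 2×444 + 8×356 + 2×587 + 3×772 + 6×525 + 6×908
  = 5579 + 888 + 2848 + 1174 + 2316 + 3150 + 5448 = 21403
Ratio = 594099000 / 21403 = 27757.744

27760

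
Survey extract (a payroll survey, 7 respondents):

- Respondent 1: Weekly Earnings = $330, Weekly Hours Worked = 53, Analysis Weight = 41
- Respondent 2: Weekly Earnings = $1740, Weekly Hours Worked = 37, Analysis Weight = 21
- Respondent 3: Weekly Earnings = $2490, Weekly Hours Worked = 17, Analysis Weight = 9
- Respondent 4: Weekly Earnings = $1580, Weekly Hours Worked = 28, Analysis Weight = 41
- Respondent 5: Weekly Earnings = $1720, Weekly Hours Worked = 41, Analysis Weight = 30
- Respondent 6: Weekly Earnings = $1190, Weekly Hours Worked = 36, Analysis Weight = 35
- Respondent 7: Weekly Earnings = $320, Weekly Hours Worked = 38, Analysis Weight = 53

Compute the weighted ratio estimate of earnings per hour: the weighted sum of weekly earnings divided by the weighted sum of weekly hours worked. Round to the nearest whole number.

28

Σ wᵢ·y = 330×41 + 1740×21 + 2490×9 + 1580×41 + 1720×30 + 1190×35 + 320×53
  = 13530 + 36540 + 22410 + 64780 + 51600 + 41650 + 16960 = 247470
Σ wᵢ·x = 8755
Ratio = 247470 / 8755 = 28.266134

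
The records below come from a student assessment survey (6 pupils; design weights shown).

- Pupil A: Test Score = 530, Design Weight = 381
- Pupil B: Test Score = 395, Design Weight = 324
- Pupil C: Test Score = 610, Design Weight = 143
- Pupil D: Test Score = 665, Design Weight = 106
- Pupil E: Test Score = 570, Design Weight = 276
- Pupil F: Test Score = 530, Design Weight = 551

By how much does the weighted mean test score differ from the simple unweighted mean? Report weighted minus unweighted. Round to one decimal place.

-23.9

Unweighted sum = 3300
Unweighted mean = 3300 / 6 = 550
Weighted sum = 530×381 + 395×324 + 610×143 + 665×106 + 570×276 + 530×551
  = 201930 + 127980 + 87230 + 70490 + 157320 + 292030 = 936980
Sum of weights = 381 + 324 + 143 + 106 + 276 + 551 = 1781
Weighted mean = 936980 / 1781 = 526.0977
Difference (weighted minus unweighted) = -23.902302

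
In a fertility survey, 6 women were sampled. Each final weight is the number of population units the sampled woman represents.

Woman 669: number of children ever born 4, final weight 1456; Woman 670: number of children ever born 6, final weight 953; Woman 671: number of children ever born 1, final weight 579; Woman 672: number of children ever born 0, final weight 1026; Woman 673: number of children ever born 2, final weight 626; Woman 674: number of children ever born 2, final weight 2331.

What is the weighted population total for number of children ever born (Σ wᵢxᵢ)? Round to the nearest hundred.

Weighted total = 4×1456 + 6×953 + 1×579 + 0×1026 + 2×626 + 2×2331
  = 5824 + 5718 + 579 + 0 + 1252 + 4662 = 18035

18000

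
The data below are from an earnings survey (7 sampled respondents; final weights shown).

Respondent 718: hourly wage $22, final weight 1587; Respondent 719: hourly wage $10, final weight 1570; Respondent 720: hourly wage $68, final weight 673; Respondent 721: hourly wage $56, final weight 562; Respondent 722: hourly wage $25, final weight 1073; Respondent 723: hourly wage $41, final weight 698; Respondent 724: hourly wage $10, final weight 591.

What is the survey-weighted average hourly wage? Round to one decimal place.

28.0

Weighted sum = 22×1587 + 10×1570 + 68×673 + 56×562 + 25×1073 + 41×698 + 10×591
  = 34914 + 15700 + 45764 + 31472 + 26825 + 28618 + 5910 = 189203
Sum of weights = 1587 + 1570 + 673 + 562 + 1073 + 698 + 591 = 6754
Weighted mean = 189203 / 6754 = 28.013473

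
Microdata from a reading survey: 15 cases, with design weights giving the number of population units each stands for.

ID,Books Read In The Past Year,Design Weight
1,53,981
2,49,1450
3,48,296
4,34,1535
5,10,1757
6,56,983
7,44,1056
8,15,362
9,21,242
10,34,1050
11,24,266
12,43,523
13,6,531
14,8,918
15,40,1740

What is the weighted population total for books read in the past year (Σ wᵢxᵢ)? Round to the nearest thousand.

Weighted total = 463738

464000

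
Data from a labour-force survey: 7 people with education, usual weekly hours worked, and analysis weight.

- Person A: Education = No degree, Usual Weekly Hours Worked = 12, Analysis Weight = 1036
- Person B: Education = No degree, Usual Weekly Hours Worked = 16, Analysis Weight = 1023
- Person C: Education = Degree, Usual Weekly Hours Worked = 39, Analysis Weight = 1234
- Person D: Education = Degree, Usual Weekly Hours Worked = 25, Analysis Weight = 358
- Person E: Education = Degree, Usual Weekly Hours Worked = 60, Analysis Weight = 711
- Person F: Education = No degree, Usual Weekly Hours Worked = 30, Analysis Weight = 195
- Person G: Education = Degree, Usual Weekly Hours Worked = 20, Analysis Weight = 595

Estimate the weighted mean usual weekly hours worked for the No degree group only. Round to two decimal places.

15.37

No degree rows: A, B, F
Weighted sum = 12×1036 + 16×1023 + 30×195
  = 12432 + 16368 + 5850 = 34650
Sum of weights = 2254
Weighted mean = 34650 / 2254 = 15.372671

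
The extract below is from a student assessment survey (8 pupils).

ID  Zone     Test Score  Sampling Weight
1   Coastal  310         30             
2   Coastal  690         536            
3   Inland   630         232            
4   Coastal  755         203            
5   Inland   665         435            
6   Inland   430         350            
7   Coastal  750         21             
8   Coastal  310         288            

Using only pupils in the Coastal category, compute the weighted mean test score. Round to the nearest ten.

Coastal rows: 1, 2, 4, 7, 8
Weighted sum = 310×30 + 690×536 + 755×203 + 750×21 + 310×288
  = 9300 + 369840 + 153265 + 15750 + 89280 = 637435
Sum of weights = 30 + 536 + 203 + 21 + 288 = 1078
Weighted mean = 637435 / 1078 = 591.31262

590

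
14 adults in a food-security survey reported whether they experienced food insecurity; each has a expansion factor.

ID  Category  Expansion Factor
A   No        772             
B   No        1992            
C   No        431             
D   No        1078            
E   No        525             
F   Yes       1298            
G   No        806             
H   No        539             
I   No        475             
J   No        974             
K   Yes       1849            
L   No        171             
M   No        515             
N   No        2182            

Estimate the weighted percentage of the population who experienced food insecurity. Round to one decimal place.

Sum of weights for 'Yes' = 1298 + 1849 = 3147
Total weight = 13607
Weighted proportion = 3147 / 13607 = 0.23127802 → 23.127802%

23.1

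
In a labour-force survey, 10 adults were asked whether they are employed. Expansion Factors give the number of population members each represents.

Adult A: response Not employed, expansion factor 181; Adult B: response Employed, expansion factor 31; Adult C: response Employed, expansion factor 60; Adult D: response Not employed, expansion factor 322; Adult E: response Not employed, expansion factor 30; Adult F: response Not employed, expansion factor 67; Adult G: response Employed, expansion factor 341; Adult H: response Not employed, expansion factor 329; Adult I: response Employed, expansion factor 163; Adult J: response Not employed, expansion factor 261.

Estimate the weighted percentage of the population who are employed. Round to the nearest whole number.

Sum of weights for 'Employed' = 31 + 60 + 341 + 163 = 595
Total weight = 181 + 31 + 60 + 322 + 30 + 67 + 341 + 329 + 163 + 261 = 1785
Weighted proportion = 595 / 1785 = 0.33333333 → 33.333333%

33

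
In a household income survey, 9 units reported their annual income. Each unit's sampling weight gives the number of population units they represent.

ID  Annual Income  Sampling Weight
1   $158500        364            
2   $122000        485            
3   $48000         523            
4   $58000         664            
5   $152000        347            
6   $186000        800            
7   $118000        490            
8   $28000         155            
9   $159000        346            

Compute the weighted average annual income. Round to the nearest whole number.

Weighted sum = 158500×364 + 122000×485 + 48000×523 + 58000×664 + 152000×347 + 186000×800 + 118000×490 + 28000×155 + 159000×346
  = 57694000 + 59170000 + 25104000 + 38512000 + 52744000 + 148800000 + 57820000 + 4340000 + 55014000 = 499198000
Sum of weights = 364 + 485 + 523 + 664 + 347 + 800 + 490 + 155 + 346 = 4174
Weighted mean = 499198000 / 4174 = 119597.03

119597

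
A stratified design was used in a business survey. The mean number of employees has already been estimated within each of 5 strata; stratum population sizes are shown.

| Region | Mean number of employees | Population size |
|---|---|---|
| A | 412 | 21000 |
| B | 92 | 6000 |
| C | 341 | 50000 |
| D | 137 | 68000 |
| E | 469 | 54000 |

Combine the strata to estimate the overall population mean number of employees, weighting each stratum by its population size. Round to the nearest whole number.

Σ Nₕ·x̄ₕ = 412×21000 + 92×6000 + 341×50000 + 137×68000 + 469×54000
  = 60896000
Σ Nₕ = 21000 + 6000 + 50000 + 68000 + 54000 = 199000
Overall mean = 60896000 / 199000 = 306.01005

306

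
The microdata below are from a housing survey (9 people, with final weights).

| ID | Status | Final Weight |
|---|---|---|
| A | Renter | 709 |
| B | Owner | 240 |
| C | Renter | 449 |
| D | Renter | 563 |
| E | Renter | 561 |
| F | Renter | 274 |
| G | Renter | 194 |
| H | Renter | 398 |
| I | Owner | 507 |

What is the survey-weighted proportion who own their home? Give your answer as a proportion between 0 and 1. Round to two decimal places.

Sum of weights for 'Owner' = 240 + 507 = 747
Total weight = 709 + 240 + 449 + 563 + 561 + 274 + 194 + 398 + 507 = 3895
Weighted proportion = 747 / 3895 = 0.19178434

0.19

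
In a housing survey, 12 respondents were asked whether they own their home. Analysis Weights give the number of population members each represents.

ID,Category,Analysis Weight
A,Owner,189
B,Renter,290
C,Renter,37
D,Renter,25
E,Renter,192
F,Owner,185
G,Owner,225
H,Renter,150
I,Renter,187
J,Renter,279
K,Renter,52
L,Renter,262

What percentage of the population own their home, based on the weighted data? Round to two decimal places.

Sum of weights for 'Owner' = 189 + 185 + 225 = 599
Total weight = 189 + 290 + 37 + 25 + 192 + 185 + 225 + 150 + 187 + 279 + 52 + 262 = 2073
Weighted proportion = 599 / 2073 = 0.28895321 → 28.895321%

28.90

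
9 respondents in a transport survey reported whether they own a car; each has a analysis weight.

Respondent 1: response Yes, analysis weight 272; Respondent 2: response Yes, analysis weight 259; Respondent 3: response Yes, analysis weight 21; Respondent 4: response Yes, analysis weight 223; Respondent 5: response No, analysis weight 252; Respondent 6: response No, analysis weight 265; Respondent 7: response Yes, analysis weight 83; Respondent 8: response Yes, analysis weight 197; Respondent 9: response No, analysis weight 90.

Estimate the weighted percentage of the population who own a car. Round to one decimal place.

63.5

Sum of weights for 'Yes' = 272 + 259 + 21 + 223 + 83 + 197 = 1055
Total weight = 272 + 259 + 21 + 223 + 252 + 265 + 83 + 197 + 90 = 1662
Weighted proportion = 1055 / 1662 = 0.63477738 → 63.477738%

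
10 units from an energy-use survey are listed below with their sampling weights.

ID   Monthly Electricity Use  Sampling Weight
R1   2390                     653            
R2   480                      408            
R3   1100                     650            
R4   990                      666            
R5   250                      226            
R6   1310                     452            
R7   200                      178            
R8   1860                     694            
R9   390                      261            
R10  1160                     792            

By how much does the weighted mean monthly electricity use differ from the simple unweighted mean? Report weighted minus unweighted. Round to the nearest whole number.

217

Unweighted sum = 10130
Unweighted mean = 10130 / 10 = 1013
Weighted sum = 2390×653 + 480×408 + 1100×650 + 990×666 + 250×226 + 1310×452 + 200×178 + 1860×694 + 390×261 + 1160×792
  = 1560670 + 195840 + 715000 + 659340 + 56500 + 592120 + 35600 + 1290840 + 101790 + 918720 = 6126420
Sum of weights = 4980
Weighted mean = 6126420 / 4980 = 1230.2048
Difference (weighted minus unweighted) = 217.20482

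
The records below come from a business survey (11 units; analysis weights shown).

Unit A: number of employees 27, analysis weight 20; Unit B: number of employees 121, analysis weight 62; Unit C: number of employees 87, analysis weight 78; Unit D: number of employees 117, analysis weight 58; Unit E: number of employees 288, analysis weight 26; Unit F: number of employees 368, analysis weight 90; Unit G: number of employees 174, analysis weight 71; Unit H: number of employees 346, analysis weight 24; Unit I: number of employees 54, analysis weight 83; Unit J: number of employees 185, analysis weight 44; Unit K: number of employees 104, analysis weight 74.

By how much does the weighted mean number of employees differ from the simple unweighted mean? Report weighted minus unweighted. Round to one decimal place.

-6.3

Unweighted sum = 1871
Unweighted mean = 1871 / 11 = 170.09091
Weighted sum = 27×20 + 121×62 + 87×78 + 117×58 + 288×26 + 368×90 + 174×71 + 346×24 + 54×83 + 185×44 + 104×74
  = 540 + 7502 + 6786 + 6786 + 7488 + 33120 + 12354 + 8304 + 4482 + 8140 + 7696 = 103198
Sum of weights = 630
Weighted mean = 103198 / 630 = 163.80635
Difference (weighted minus unweighted) = -6.2845599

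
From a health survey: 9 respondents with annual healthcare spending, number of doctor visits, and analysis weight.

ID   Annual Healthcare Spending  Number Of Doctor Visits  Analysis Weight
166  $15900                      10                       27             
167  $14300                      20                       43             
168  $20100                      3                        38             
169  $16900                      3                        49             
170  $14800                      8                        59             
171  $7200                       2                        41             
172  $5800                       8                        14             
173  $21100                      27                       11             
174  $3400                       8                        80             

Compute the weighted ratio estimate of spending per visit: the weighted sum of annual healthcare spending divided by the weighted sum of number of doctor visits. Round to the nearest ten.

1470

Σ wᵢ·y = 15900×27 + 14300×43 + 20100×38 + 16900×49 + 14800×59 + 7200×41 + 5800×14 + 21100×11 + 3400×80
  = 429300 + 614900 + 763800 + 828100 + 873200 + 295200 + 81200 + 232100 + 272000 = 4389800
Σ wᵢ·x = 10×27 + 20×43 + 3×38 + 3×49 + 8×59 + 2×41 + 8×14 + 27×11 + 8×80
  = 270 + 860 + 114 + 147 + 472 + 82 + 112 + 297 + 640 = 2994
Ratio = 4389800 / 2994 = 1466.1991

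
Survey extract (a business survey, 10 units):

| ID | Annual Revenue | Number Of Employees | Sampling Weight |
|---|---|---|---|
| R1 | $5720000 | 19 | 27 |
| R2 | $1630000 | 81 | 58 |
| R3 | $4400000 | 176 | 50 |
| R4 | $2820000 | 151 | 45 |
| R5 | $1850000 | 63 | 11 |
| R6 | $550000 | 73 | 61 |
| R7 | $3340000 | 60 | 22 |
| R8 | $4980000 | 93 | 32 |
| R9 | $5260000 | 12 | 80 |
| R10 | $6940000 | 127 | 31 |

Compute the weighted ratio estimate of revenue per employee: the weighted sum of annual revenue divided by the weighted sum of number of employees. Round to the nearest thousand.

43000

Σ wᵢ·y = 1518560000
Σ wᵢ·x = 19×27 + 81×58 + 176×50 + 151×45 + 63×11 + 73×61 + 60×22 + 93×32 + 12×80 + 127×31
  = 513 + 4698 + 8800 + 6795 + 693 + 4453 + 1320 + 2976 + 960 + 3937 = 35145
Ratio = 1518560000 / 35145 = 43208.422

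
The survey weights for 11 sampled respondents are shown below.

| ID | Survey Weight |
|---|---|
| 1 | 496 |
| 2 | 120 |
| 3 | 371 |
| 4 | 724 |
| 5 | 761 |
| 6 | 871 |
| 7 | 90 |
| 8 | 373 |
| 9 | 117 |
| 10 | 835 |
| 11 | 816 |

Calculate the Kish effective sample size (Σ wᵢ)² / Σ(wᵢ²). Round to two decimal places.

8.21

Σ wᵢ = 496 + 120 + 371 + 724 + 761 + 871 + 90 + 373 + 117 + 835 + 816 = 5574
Σ wᵢ² = 3783994
n_eff = 5574² / 3783994 = 31069476 / 3783994 = 8.2107625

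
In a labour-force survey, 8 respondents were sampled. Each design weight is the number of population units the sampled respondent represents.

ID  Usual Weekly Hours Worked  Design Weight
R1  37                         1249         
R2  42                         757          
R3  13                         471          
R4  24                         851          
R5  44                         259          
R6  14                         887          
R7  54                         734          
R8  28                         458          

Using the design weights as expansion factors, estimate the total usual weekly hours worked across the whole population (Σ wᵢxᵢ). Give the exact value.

Weighted total = 37×1249 + 42×757 + 13×471 + 24×851 + 44×259 + 14×887 + 54×734 + 28×458
  = 46213 + 31794 + 6123 + 20424 + 11396 + 12418 + 39636 + 12824 = 180828

180828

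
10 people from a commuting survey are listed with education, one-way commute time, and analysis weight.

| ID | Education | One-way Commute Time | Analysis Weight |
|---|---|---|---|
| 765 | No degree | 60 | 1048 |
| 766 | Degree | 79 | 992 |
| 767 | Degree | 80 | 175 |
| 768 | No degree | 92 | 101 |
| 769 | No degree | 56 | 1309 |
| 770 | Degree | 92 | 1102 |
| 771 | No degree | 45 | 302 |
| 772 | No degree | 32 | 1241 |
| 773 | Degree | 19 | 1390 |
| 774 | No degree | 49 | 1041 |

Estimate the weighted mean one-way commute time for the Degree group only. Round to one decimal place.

60.2

Degree rows: 766, 767, 770, 773
Weighted sum = 79×992 + 80×175 + 92×1102 + 19×1390
  = 220162
Sum of weights = 992 + 175 + 1102 + 1390 = 3659
Weighted mean = 220162 / 3659 = 60.169992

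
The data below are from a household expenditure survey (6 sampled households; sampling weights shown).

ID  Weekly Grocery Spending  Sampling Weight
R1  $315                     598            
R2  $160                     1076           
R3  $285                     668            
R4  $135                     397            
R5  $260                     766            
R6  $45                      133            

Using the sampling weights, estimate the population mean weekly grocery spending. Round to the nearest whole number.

223

Weighted sum = 315×598 + 160×1076 + 285×668 + 135×397 + 260×766 + 45×133
  = 188370 + 172160 + 190380 + 53595 + 199160 + 5985 = 809650
Sum of weights = 598 + 1076 + 668 + 397 + 766 + 133 = 3638
Weighted mean = 809650 / 3638 = 222.5536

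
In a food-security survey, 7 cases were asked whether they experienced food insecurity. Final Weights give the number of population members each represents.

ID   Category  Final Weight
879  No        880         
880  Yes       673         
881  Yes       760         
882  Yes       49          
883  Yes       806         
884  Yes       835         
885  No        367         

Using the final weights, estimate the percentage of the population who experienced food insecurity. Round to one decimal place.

71.5

Sum of weights for 'Yes' = 673 + 760 + 49 + 806 + 835 = 3123
Total weight = 880 + 673 + 760 + 49 + 806 + 835 + 367 = 4370
Weighted proportion = 3123 / 4370 = 0.71464531 → 71.464531%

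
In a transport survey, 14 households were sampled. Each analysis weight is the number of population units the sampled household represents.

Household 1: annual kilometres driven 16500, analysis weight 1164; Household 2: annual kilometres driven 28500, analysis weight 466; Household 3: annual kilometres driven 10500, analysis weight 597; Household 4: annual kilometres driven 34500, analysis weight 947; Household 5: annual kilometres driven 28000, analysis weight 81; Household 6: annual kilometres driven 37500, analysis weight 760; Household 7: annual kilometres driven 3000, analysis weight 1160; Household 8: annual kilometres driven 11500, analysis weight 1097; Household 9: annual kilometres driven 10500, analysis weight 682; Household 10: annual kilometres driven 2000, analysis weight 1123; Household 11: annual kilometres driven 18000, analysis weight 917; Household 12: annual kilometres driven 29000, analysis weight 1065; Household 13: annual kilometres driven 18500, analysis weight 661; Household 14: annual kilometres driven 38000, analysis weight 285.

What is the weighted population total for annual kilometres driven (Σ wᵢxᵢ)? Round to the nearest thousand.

198147000

Weighted total = 198147000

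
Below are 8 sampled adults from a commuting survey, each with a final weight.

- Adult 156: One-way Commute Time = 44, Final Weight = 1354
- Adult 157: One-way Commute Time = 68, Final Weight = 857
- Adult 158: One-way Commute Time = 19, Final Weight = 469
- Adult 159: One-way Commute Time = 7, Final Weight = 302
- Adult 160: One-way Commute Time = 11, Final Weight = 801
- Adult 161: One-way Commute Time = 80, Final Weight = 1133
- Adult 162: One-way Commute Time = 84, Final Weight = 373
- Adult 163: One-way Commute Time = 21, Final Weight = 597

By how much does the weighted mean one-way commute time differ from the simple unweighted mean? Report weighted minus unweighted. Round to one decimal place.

Unweighted sum = 44 + 68 + 19 + 7 + 11 + 80 + 84 + 21 = 334
Unweighted mean = 334 / 8 = 41.75
Weighted sum = 272197
Sum of weights = 1354 + 857 + 469 + 302 + 801 + 1133 + 373 + 597 = 5886
Weighted mean = 272197 / 5886 = 46.244818
Difference (weighted minus unweighted) = 4.4948182

4.5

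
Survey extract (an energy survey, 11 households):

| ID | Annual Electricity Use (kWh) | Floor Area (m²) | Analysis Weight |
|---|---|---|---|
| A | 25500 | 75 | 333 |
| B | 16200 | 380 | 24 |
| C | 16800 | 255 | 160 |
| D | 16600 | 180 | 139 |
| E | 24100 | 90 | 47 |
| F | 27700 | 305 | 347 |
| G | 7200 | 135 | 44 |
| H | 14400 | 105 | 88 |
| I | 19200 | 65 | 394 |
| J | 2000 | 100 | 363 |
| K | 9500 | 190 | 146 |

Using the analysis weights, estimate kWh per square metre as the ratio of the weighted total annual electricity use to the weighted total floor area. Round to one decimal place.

114.0

Σ wᵢ·y = 25500×333 + 16200×24 + 16800×160 + 16600×139 + 24100×47 + 27700×347 + 7200×44 + 14400×88 + 19200×394 + 2000×363 + 9500×146
  = 8491500 + 388800 + 2688000 + 2307400 + 1132700 + 9611900 + 316800 + 1267200 + 7564800 + 726000 + 1387000 = 35882100
Σ wᵢ·x = 75×333 + 380×24 + 255×160 + 180×139 + 90×47 + 305×347 + 135×44 + 105×88 + 65×394 + 100×363 + 190×146
  = 24975 + 9120 + 40800 + 25020 + 4230 + 105835 + 5940 + 9240 + 25610 + 36300 + 27740 = 314810
Ratio = 35882100 / 314810 = 113.98018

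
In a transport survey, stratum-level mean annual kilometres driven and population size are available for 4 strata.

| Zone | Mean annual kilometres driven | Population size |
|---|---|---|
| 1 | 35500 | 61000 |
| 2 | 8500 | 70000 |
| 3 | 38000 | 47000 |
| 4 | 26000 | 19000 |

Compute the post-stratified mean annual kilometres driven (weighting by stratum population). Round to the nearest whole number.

25586

Σ Nₕ·x̄ₕ = 35500×61000 + 8500×70000 + 38000×47000 + 26000×19000
  = 2165500000 + 595000000 + 1786000000 + 494000000 = 5040500000
Σ Nₕ = 197000
Overall mean = 5040500000 / 197000 = 25586.294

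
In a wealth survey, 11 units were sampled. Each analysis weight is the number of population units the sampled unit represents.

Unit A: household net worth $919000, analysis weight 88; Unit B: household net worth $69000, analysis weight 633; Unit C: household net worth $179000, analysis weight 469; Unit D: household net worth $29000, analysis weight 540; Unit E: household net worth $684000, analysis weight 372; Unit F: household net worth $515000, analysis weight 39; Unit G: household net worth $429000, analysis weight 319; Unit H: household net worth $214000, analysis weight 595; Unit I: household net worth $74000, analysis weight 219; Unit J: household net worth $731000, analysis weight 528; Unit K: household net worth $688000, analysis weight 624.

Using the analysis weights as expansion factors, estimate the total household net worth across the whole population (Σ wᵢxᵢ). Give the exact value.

Weighted total = 919000×88 + 69000×633 + 179000×469 + 29000×540 + 684000×372 + 515000×39 + 429000×319 + 214000×595 + 74000×219 + 731000×528 + 688000×624
  = 80872000 + 43677000 + 83951000 + 15660000 + 254448000 + 20085000 + 136851000 + 127330000 + 16206000 + 385968000 + 429312000 = 1594360000

1594360000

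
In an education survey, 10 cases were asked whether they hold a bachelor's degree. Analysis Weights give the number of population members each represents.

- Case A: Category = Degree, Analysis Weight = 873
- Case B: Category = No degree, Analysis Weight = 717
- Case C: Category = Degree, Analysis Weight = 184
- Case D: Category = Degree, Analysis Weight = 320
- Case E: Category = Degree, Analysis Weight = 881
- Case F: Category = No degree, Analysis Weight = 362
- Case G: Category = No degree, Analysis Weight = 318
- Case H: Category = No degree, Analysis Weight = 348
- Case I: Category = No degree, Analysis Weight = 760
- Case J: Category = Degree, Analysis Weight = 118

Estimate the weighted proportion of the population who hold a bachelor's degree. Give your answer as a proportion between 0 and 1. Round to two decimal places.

0.49

Sum of weights for 'Degree' = 873 + 184 + 320 + 881 + 118 = 2376
Total weight = 4881
Weighted proportion = 2376 / 4881 = 0.48678549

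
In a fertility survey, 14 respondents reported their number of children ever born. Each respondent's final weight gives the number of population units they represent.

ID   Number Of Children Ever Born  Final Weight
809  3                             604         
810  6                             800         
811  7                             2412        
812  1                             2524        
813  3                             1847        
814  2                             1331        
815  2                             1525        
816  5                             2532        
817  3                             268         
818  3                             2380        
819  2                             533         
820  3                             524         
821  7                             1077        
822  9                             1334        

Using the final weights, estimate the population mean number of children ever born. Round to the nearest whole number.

4

Weighted sum = 80060
Sum of weights = 19691
Weighted mean = 80060 / 19691 = 4.0658169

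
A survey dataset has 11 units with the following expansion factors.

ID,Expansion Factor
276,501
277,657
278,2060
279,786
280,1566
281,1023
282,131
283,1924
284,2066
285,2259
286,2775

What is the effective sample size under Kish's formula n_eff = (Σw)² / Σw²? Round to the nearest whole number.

Σ wᵢ = 501 + 657 + 2060 + 786 + 1566 + 1023 + 131 + 1924 + 2066 + 2259 + 2775 = 15748
Σ wᵢ² = 29833930
n_eff = 15748² / 29833930 = 247999504 / 29833930 = 8.3126663

8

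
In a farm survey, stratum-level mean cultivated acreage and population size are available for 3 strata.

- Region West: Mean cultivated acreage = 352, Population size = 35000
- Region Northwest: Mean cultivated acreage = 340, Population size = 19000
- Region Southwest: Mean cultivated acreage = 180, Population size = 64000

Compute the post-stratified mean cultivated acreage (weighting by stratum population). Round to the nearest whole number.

Σ Nₕ·x̄ₕ = 352×35000 + 340×19000 + 180×64000
  = 12320000 + 6460000 + 11520000 = 30300000
Σ Nₕ = 35000 + 19000 + 64000 = 118000
Overall mean = 30300000 / 118000 = 256.77966

257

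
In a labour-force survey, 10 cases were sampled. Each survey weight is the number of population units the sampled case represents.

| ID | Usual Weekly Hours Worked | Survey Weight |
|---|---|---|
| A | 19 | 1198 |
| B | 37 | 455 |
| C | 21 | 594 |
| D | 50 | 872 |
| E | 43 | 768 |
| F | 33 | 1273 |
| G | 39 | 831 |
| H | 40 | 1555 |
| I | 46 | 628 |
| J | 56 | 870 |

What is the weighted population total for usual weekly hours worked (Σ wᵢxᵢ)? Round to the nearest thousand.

Weighted total = 19×1198 + 37×455 + 21×594 + 50×872 + 43×768 + 33×1273 + 39×831 + 40×1555 + 46×628 + 56×870
  = 22762 + 16835 + 12474 + 43600 + 33024 + 42009 + 32409 + 62200 + 28888 + 48720 = 342921

343000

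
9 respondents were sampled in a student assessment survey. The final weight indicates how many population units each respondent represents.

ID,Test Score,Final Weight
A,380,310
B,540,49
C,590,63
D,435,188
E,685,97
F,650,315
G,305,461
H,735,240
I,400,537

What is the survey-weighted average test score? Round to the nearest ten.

Weighted sum = 380×310 + 540×49 + 590×63 + 435×188 + 685×97 + 650×315 + 305×461 + 735×240 + 400×537
  = 117800 + 26460 + 37170 + 81780 + 66445 + 204750 + 140605 + 176400 + 214800 = 1066210
Sum of weights = 310 + 49 + 63 + 188 + 97 + 315 + 461 + 240 + 537 = 2260
Weighted mean = 1066210 / 2260 = 471.77434

470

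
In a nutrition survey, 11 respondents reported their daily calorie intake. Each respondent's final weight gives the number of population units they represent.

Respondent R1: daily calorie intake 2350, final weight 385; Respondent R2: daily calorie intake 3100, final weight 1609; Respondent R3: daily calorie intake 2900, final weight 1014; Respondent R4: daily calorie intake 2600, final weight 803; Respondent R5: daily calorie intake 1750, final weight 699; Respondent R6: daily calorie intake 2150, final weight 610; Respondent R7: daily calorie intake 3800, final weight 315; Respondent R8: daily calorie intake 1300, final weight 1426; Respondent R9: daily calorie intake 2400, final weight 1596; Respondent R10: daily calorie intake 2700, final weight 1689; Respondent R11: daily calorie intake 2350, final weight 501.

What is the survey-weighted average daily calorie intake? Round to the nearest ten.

2450

Weighted sum = 2350×385 + 3100×1609 + 2900×1014 + 2600×803 + 1750×699 + 2150×610 + 3800×315 + 1300×1426 + 2400×1596 + 2700×1689 + 2350×501
  = 26074650
Sum of weights = 10647
Weighted mean = 26074650 / 10647 = 2449.0138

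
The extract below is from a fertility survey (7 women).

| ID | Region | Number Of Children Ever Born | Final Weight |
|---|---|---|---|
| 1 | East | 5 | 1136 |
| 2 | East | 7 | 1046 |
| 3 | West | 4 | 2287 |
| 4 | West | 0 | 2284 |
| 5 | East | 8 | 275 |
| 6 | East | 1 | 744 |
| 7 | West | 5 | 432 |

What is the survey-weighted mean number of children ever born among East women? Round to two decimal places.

4.98

East rows: 1, 2, 5, 6
Weighted sum = 5×1136 + 7×1046 + 8×275 + 1×744
  = 5680 + 7322 + 2200 + 744 = 15946
Sum of weights = 1136 + 1046 + 275 + 744 = 3201
Weighted mean = 15946 / 3201 = 4.9815683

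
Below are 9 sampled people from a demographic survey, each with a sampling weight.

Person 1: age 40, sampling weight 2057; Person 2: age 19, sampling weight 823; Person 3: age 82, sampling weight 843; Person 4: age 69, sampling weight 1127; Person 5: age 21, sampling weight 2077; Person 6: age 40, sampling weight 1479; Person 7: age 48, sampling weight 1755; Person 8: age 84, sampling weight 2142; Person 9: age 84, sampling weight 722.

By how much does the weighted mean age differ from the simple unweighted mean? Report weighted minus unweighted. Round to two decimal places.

-2.49

Unweighted sum = 40 + 19 + 82 + 69 + 21 + 40 + 48 + 84 + 84 = 487
Unweighted mean = 487 / 9 = 54.111111
Weighted sum = 40×2057 + 19×823 + 82×843 + 69×1127 + 21×2077 + 40×1479 + 48×1755 + 84×2142 + 84×722
  = 82280 + 15637 + 69126 + 77763 + 43617 + 59160 + 84240 + 179928 + 60648 = 672399
Sum of weights = 2057 + 823 + 843 + 1127 + 2077 + 1479 + 1755 + 2142 + 722 = 13025
Weighted mean = 672399 / 13025 = 51.623724
Difference (weighted minus unweighted) = -2.4873875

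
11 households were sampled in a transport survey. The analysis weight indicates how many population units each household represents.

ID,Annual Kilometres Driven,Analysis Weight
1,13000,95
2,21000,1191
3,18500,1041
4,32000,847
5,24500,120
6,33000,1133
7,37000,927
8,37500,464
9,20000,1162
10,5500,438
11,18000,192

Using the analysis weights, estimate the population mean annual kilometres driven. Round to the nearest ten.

25460

Weighted sum = 13000×95 + 21000×1191 + 18500×1041 + 32000×847 + 24500×120 + 33000×1133 + 37000×927 + 37500×464 + 20000×1162 + 5500×438 + 18000×192
  = 193741500
Sum of weights = 95 + 1191 + 1041 + 847 + 120 + 1133 + 927 + 464 + 1162 + 438 + 192 = 7610
Weighted mean = 193741500 / 7610 = 25458.804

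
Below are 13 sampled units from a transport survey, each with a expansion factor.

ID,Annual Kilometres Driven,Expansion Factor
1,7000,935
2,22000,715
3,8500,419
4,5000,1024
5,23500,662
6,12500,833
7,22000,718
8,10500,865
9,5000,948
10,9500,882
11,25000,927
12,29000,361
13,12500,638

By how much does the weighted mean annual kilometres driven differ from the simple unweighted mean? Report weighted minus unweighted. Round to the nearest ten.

-1010

Unweighted sum = 192000
Unweighted mean = 192000 / 13 = 14769.231
Weighted sum = 136542500
Sum of weights = 9927
Weighted mean = 136542500 / 9927 = 13754.659
Difference (weighted minus unweighted) = -1014.5718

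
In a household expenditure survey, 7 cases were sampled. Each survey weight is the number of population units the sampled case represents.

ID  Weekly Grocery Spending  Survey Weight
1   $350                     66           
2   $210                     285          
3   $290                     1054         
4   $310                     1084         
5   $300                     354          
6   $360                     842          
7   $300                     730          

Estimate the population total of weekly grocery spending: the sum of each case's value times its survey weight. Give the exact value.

1352970

Weighted total = 350×66 + 210×285 + 290×1054 + 310×1084 + 300×354 + 360×842 + 300×730
  = 1352970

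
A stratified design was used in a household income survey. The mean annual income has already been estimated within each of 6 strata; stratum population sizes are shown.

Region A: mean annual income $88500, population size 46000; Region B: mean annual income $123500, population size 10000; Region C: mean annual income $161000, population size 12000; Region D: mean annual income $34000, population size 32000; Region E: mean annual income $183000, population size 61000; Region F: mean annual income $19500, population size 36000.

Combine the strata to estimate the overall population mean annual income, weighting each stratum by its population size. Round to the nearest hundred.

102500

Σ Nₕ·x̄ₕ = 88500×46000 + 123500×10000 + 161000×12000 + 34000×32000 + 183000×61000 + 19500×36000
  = 4071000000 + 1235000000 + 1932000000 + 1088000000 + 11163000000 + 702000000 = 20191000000
Σ Nₕ = 197000
Overall mean = 20191000000 / 197000 = 102492.39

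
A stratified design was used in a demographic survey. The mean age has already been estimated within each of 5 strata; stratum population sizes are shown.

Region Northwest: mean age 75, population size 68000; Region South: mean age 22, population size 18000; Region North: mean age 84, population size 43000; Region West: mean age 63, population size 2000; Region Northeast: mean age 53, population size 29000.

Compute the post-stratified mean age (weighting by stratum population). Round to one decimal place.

67.3

Σ Nₕ·x̄ₕ = 10771000
Σ Nₕ = 68000 + 18000 + 43000 + 2000 + 29000 = 160000
Overall mean = 10771000 / 160000 = 67.31875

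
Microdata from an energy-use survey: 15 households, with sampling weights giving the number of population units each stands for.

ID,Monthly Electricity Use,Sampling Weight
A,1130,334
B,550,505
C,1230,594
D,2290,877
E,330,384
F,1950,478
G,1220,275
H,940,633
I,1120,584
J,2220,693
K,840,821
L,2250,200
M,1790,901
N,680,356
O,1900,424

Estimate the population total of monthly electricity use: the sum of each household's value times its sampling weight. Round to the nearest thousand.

11376000

Weighted total = 11376110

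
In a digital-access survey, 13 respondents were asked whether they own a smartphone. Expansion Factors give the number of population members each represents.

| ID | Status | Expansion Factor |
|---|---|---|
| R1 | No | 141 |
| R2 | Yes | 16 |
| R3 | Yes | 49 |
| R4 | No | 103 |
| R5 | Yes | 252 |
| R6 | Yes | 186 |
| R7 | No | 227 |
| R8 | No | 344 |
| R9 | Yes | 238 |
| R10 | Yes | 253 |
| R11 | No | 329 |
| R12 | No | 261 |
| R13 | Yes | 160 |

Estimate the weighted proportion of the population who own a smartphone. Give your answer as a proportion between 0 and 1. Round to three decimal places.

0.451

Sum of weights for 'Yes' = 16 + 49 + 252 + 186 + 238 + 253 + 160 = 1154
Total weight = 2559
Weighted proportion = 1154 / 2559 = 0.45095741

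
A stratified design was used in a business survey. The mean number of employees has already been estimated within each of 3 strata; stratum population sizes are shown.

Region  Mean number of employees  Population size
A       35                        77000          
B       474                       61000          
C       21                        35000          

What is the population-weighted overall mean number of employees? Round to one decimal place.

Σ Nₕ·x̄ₕ = 35×77000 + 474×61000 + 21×35000
  = 32344000
Σ Nₕ = 77000 + 61000 + 35000 = 173000
Overall mean = 32344000 / 173000 = 186.95954

187.0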